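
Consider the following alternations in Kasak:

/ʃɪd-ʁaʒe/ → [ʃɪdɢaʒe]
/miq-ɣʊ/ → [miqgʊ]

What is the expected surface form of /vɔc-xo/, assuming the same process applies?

[vɔcko]

The data show progressive manner assimilation: /ʁ/ → [ɢ] after /d/; /ɣ/ → [g] after /q/. In each pair only manner changes, matching the preceding consonant, while place and voice stay constant.
The rule targets /x/ (voiceless velar fricative), which sits after the trigger /c/ (stop).
A voiceless velar stop is [k], so the surface segment is [k].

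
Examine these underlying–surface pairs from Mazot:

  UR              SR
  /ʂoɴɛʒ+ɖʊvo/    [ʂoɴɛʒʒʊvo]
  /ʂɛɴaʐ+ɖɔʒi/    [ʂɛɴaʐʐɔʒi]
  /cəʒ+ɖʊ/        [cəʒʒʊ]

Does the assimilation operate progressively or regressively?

progressive

The segment that alternates is /ɖ/, which surfaces as [ʒ] when adjacent to /ʒ/.
The output [ʒ] is identical to the trigger /ʒ/ — every feature (place, manner, voicing) has been copied — so this is total assimilation.
The remaining alternation confirms this: /ɖ/ → [ʐ] after /ʐ/ — in each case the output is a copy of the preceding consonant.
Since the segment that changes follows the conditioning segment, the assimilation is progressive.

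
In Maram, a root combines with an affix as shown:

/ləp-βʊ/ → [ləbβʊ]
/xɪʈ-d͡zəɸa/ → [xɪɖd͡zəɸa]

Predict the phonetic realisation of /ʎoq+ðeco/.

[ʎoɢðeco]

The data show regressive voicing assimilation: /p/ → [b] before /β/; /ʈ/ → [ɖ] before /d͡z/. In each pair only voicing changes, matching the following consonant, while place and manner stay constant.
/q/ is a voiceless uvular stop. The following trigger /ð/ is voiced, so /q/ must become voiced as well.
The voiced uvular stop is [ɢ], so /q/ → [ɢ].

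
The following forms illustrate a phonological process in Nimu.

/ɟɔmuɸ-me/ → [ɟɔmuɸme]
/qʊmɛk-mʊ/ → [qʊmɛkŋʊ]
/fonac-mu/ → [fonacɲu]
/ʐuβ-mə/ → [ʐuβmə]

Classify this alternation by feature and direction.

Comparing underlying and surface forms, /m/ → [ŋ] is the alternation; the neighbouring /k/ is constant.
/m/ is bilabial while /k/ is velar; the output [ŋ] is velar, matching the trigger — so the feature that spreads is place.
Manner and voice are unchanged, so the assimilation is partial, not total.
The same holds elsewhere in the data: /m/ → [ɲ] after /c/ (bilabial → palatal, matching palatal) — only place changes, and always toward the preceding segment.
Nothing changes in [ɟɔmuɸme], [ʐuβmə]: there the adjacent consonants already agree in place (/m/ and /ɸ/ are both bilabial; /m/ and /β/ are both bilabial), so these forms are consistent with the same rule.
The trigger is the preceding segment, so the direction is progressive (perseverative).

progressive place assimilation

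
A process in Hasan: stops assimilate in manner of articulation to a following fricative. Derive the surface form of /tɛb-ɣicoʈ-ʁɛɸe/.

/b/ is a voiced bilabial stop. The following trigger /ɣ/ is a fricative, so /b/ must become a fricative as well.
A voiced bilabial fricative is [β], so the surface segment is [β].
The same rule applies at the second boundary: /ʈ/ → [ʂ] next to /ʁ/.

[tɛβɣicoʂʁɛɸe]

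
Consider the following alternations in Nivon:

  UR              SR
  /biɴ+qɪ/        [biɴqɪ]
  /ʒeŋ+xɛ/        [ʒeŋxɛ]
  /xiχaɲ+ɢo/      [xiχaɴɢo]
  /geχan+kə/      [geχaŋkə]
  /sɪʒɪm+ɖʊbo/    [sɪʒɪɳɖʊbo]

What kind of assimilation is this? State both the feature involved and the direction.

Comparing underlying and surface forms, /ɲ/ → [ɴ] is the alternation; the neighbouring /ɢ/ is constant.
The change palatal → uvular matches the place of the following /ɢ/, identifying this as place assimilation.
Manner and voice are unchanged, so the assimilation is partial, not total.
Checking the remaining alternations: /n/ → [ŋ] before /k/ (alveolar → velar, matching velar); /m/ → [ɳ] before /ɖ/ (bilabial → retroflex, matching retroflex) — only place changes, and always toward the following segment.
No alternation appears in [biɴqɪ], [ʒeŋxɛ]: there the adjacent consonants already agree in place (/ɴ/ and /q/ are both uvular; /ŋ/ and /x/ are both velar), so these forms are consistent with the same rule.
The trigger is the following segment, so the direction is regressive (anticipatory).

regressive place assimilation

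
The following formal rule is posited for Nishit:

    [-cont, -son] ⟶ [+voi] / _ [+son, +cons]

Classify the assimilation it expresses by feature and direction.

regressive voicing assimilation

The structural change is [+voi], and the conditioning segment [+son, +cons] (a sonorant consonant) is itself voiced, so the target comes to share the voicing of its neighbour — voicing assimilation.
The conditioning segment sits to the right of the focus bar, meaning the trigger follows the segment that changes — regressive assimilation.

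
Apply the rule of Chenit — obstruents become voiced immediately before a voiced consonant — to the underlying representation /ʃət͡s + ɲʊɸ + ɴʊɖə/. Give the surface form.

The rule targets /t͡s/ (voiceless alveolar affricate), which sits before the trigger /ɲ/ (voiced).
A voiced alveolar affricate is [d͡z], so the surface segment is [d͡z].
The same rule applies at the second boundary: /ɸ/ → [β] next to /ɴ/.

[ʃəd͡zɲʊβɴʊɖə]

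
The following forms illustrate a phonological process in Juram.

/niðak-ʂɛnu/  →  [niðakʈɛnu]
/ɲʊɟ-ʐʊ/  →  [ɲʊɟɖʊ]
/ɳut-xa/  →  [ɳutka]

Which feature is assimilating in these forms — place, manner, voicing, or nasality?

The segment that alternates is /ʂ/, which surfaces as [ʈ] when adjacent to /k/.
/ʂ/ is a fricative while /k/ is a stop; the output [ʈ] is a stop, matching the trigger — so the feature that spreads is manner.
Checking the remaining alternations: /ʐ/ → [ɖ] after /ɟ/ (fricative → stop, matching a stop); /x/ → [k] after /t/ (fricative → stop, matching a stop) — only manner changes, and always toward the preceding segment.

manner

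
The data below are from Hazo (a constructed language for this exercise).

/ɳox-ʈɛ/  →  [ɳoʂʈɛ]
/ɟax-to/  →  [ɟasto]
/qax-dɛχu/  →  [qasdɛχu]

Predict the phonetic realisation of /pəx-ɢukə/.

The data show regressive place assimilation: /x/ → [ʂ] before /ʈ/; /x/ → [s] before /t/; /x/ → [s] before /d/. In each pair only place changes, matching the following consonant, while manner and voice stay constant.
/x/ is a voiceless velar fricative. The following trigger /ɢ/ is uvular, so /x/ must become uvular as well.
A voiceless uvular fricative is [χ], so the surface segment is [χ].

[pəχɢukə]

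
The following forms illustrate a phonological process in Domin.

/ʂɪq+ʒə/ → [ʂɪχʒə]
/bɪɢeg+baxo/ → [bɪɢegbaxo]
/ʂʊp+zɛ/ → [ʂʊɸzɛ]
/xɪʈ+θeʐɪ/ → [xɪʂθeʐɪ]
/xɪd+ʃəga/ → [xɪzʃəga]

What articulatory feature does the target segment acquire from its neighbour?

The segment that alternates is /q/, which surfaces as [χ] when adjacent to /ʒ/.
The change stop → fricative matches the manner of the following /ʒ/, identifying this as manner assimilation.
The other alternating forms pattern the same way: /p/ → [ɸ] before /z/ (stop → fricative, matching a fricative); /ʈ/ → [ʂ] before /θ/ (stop → fricative, matching a fricative); /d/ → [z] before /ʃ/ (stop → fricative, matching a fricative) — only manner changes, and always toward the following segment.
Nothing changes in [bɪɢegbaxo]: there the adjacent consonants already agree in manner (/g/ and /b/ are both stops), so this form is consistent with the same rule.

manner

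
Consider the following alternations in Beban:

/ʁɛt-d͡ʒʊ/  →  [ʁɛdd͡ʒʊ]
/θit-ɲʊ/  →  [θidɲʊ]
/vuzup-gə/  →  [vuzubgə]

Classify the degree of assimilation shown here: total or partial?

The segment that alternates is /t/, which surfaces as [d] when adjacent to /d͡ʒ/.
The change voiceless → voiced matches the voicing of the following /d͡ʒ/, identifying this as voicing assimilation.
Place and manner are unchanged, so the assimilation is partial, not total.
Checking the remaining alternations: /t/ → [d] before /ɲ/ (voiceless → voiced, matching voiced); /p/ → [b] before /g/ (voiceless → voiced, matching voiced) — only voicing changes, and always toward the following segment.

partial assimilation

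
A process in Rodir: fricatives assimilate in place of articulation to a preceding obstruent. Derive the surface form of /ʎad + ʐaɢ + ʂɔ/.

/ʐ/ is a voiced retroflex fricative. The preceding trigger /d/ is alveolar, so /ʐ/ must become alveolar as well.
A voiced alveolar fricative is [z], so the surface segment is [z].
At the second juncture, /ʂ/ likewise becomes [χ] adjacent to /ɢ/.

[ʎadzaɢχɔ]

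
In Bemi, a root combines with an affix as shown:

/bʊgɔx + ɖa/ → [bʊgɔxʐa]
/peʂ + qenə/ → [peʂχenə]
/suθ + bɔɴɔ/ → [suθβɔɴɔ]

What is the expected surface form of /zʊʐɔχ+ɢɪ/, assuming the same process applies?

[zʊʐɔχʁɪ]

The data show progressive manner assimilation: /ɖ/ → [ʐ] after /x/; /q/ → [χ] after /ʂ/; /b/ → [β] after /θ/. In each pair only manner changes, matching the preceding consonant, while place and voice stay constant.
/ɢ/ is a voiced uvular stop. The preceding trigger /χ/ is a fricative, so /ɢ/ must become a fricative as well.
Changing only its manner to fricative gives [ʁ] — the voiced uvular fricative.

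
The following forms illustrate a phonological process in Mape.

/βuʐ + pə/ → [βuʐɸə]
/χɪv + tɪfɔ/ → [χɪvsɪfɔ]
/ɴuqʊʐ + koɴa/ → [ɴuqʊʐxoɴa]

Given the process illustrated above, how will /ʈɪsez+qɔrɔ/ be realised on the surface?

[ʈɪsezχɔrɔ]

The data show progressive manner assimilation: /p/ → [ɸ] after /ʐ/; /t/ → [s] after /v/; /k/ → [x] after /ʐ/. In each pair only manner changes, matching the preceding consonant, while place and voice stay constant.
/q/ is a voiceless uvular stop. The preceding trigger /z/ is a fricative, so /q/ must become a fricative as well.
The voiceless uvular fricative is [χ], so /q/ → [χ].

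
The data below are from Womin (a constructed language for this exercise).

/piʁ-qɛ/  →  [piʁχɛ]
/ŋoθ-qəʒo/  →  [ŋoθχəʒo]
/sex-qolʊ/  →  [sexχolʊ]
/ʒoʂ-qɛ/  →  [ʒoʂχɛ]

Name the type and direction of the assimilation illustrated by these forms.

progressive manner assimilation

The segment that alternates is /q/, which surfaces as [χ] when adjacent to /ʁ/.
/q/ is a stop while /ʁ/ is a fricative; the output [χ] is a fricative, matching the trigger — so the feature that spreads is manner.
Place and voice are unchanged, so the assimilation is partial, not total.
Checking the remaining alternations: /q/ → [χ] after /θ/ (stop → fricative, matching a fricative); /q/ → [χ] after /x/ (stop → fricative, matching a fricative); /q/ → [χ] after /ʂ/ (stop → fricative, matching a fricative) — only manner changes, and always toward the preceding segment.
Since the segment that changes follows the conditioning segment, the assimilation is progressive.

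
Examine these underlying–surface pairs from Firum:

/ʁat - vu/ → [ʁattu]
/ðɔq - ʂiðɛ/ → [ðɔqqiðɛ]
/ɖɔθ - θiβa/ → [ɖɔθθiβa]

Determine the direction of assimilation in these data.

progressive

The segment that alternates is /v/, which surfaces as [t] when adjacent to /t/.
The output [t] is identical to the trigger /t/ — every feature (place, manner, voicing) has been copied — so this is total assimilation.
The remaining alternation confirms this: /ʂ/ → [q] after /q/ — in each case the output is a copy of the preceding consonant.
In [ɖɔθθiβa] the two consonants at the boundary are already identical (/θ/ + /θ/), so the rule applies vacuously and nothing changes.
The trigger is the preceding segment, so the direction is progressive (perseverative).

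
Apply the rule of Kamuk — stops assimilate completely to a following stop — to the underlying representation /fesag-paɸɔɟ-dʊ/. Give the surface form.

[fesappaɸɔddʊ]

/g/ is the segment targeted by the rule; it sits immediately before /p/, so it assimilates completely and surfaces as [p].
The same rule applies at the second boundary: /ɟ/ → [d] next to /d/.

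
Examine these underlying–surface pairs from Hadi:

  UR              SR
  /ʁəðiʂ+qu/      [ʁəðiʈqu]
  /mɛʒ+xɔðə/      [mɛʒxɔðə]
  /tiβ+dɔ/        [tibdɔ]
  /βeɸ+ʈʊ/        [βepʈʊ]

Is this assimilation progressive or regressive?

The segment that alternates is /ʂ/, which surfaces as [ʈ] when adjacent to /q/.
/ʂ/ is a fricative while /q/ is a stop; the output [ʈ] is a stop, matching the trigger — so the feature that spreads is manner.
The same holds elsewhere in the data: /β/ → [b] before /d/ (fricative → stop, matching a stop); /ɸ/ → [p] before /ʈ/ (fricative → stop, matching a stop) — only manner changes, and always toward the following segment.
Nothing changes in [mɛʒxɔðə]: there the adjacent consonants already agree in manner (/ʒ/ and /x/ are both fricatives), so this form is consistent with the same rule.
The trigger is the following segment, so the direction is regressive (anticipatory).

regressive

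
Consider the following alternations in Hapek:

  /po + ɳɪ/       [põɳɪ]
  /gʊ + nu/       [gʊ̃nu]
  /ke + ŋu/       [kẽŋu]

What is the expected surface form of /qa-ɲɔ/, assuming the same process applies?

The data show regressive nasality assimilation (vowel nasalisation): /o/ → [õ] before /ɳ/; /ʊ/ → [ʊ̃] before /n/; /e/ → [ẽ] before /ŋ/ — a vowel is nasalised by an immediately following nasal consonant.
The vowel /a/ is adjacent to the following nasal /ɲ/, so it acquires [+nasal] and surfaces as [ã].

[qãɲɔ]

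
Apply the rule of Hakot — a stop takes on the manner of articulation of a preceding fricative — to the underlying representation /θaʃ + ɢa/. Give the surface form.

[θaʃʁa]

The rule targets /ɢ/ (voiced uvular stop), which sits after the trigger /ʃ/ (fricative).
Changing only its manner to fricative gives [ʁ] — the voiced uvular fricative.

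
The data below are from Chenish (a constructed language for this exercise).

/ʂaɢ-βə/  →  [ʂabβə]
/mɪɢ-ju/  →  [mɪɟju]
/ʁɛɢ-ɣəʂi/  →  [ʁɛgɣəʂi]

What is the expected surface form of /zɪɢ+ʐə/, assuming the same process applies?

The data show regressive place assimilation: /ɢ/ → [b] before /β/; /ɢ/ → [ɟ] before /j/; /ɢ/ → [g] before /ɣ/. In each pair only place changes, matching the following consonant, while manner and voice stay constant.
/ɢ/ is a voiced uvular stop. The following trigger /ʐ/ is retroflex, so /ɢ/ must become retroflex as well.
Changing only its place to retroflex gives [ɖ] — the voiced retroflex stop.

[zɪɖʐə]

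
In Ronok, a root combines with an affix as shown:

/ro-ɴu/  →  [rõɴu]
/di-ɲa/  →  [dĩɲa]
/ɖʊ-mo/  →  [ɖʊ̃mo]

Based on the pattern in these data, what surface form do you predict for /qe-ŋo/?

[qẽŋo]

The data show regressive nasality assimilation (vowel nasalisation): /o/ → [õ] before /ɴ/; /i/ → [ĩ] before /ɲ/; /ʊ/ → [ʊ̃] before /m/ — a vowel is nasalised by an immediately following nasal consonant.
/e/ sits next to the nasal /ŋ/ and is therefore nasalised to [ẽ].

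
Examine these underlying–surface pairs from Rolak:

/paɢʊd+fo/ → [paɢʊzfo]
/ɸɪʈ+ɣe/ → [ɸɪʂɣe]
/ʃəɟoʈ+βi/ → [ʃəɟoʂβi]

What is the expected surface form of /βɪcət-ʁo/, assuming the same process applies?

[βɪcəsʁo]

The data show regressive manner assimilation: /d/ → [z] before /f/; /ʈ/ → [ʂ] before /ɣ/; /ʈ/ → [ʂ] before /β/. In each pair only manner changes, matching the following consonant, while place and voice stay constant.
The rule targets /t/ (voiceless alveolar stop), which sits before the trigger /ʁ/ (fricative).
A voiceless alveolar fricative is [s], so the surface segment is [s].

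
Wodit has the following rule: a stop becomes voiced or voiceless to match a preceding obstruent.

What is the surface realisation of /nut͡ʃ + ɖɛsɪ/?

The rule targets /ɖ/ (voiced retroflex stop), which sits after the trigger /t͡ʃ/ (voiceless).
The voiceless retroflex stop is [ʈ], so /ɖ/ → [ʈ].

[nut͡ʃʈɛsɪ]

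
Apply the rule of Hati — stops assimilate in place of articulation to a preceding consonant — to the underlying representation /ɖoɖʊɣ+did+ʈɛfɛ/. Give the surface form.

[ɖoɖʊɣgidtɛfɛ]

/d/ is a voiced alveolar stop. The preceding trigger /ɣ/ is velar, so /d/ must become velar as well.
The voiced velar stop is [g], so /d/ → [g].
The same rule applies at the second boundary: /ʈ/ → [t] next to /d/.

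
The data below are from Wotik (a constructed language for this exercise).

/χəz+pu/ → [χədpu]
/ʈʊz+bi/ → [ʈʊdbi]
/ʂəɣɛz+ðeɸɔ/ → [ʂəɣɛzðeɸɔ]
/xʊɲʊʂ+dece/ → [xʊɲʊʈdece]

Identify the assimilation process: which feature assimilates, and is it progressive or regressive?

Comparing underlying and surface forms, /z/ → [d] is the alternation; the neighbouring /p/ is constant.
The change fricative → stop matches the manner of the following /p/, identifying this as manner assimilation.
Place and voice are unchanged, so the assimilation is partial, not total.
The same holds elsewhere in the data: /z/ → [d] before /b/ (fricative → stop, matching a stop); /ʂ/ → [ʈ] before /d/ (fricative → stop, matching a stop) — only manner changes, and always toward the following segment.
No alternation appears in [ʂəɣɛzðeɸɔ]: there the adjacent consonants already agree in manner (/z/ and /ð/ are both fricatives), so this form is consistent with the same rule.
Since the segment that changes precedes the conditioning segment, the assimilation is regressive.

regressive manner assimilation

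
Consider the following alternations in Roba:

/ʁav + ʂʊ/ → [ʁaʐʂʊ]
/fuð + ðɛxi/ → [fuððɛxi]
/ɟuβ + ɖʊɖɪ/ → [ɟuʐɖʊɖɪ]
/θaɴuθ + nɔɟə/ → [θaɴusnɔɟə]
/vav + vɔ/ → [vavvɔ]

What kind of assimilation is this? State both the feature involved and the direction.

Comparing underlying and surface forms, /v/ → [ʐ] is the alternation; the neighbouring /ʂ/ is constant.
/v/ is labiodental while /ʂ/ is retroflex; the output [ʐ] is retroflex, matching the trigger — so the feature that spreads is place.
Manner and voice are unchanged, so the assimilation is partial, not total.
Checking the remaining alternations: /β/ → [ʐ] before /ɖ/ (bilabial → retroflex, matching retroflex); /θ/ → [s] before /n/ (dental → alveolar, matching alveolar) — only place changes, and always toward the following segment.
No alternation appears in [fuððɛxi], [vavvɔ]: there the adjacent consonants already agree in place (/ð/ and /ð/ are both dental; /v/ and /v/ are both labiodental), so these forms are consistent with the same rule.
Since the segment that changes precedes the conditioning segment, the assimilation is regressive.

regressive place assimilation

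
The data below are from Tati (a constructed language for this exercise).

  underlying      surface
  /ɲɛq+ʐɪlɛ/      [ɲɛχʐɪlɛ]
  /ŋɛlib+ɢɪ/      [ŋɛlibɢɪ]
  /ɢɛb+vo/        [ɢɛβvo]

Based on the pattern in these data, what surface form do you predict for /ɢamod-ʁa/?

[ɢamozʁa]

The data show regressive manner assimilation: /q/ → [χ] before /ʐ/; /b/ → [β] before /v/. In each pair only manner changes, matching the following consonant, while place and voice stay constant.
No alternation appears in [ŋɛlibɢɪ]: there the adjacent consonants already agree in manner (/b/ and /ɢ/ are both stops), so this form is consistent with the same rule.
/d/ is a voiced alveolar stop. The following trigger /ʁ/ is a fricative, so /d/ must become a fricative as well.
Changing only its manner to fricative gives [z] — the voiced alveolar fricative.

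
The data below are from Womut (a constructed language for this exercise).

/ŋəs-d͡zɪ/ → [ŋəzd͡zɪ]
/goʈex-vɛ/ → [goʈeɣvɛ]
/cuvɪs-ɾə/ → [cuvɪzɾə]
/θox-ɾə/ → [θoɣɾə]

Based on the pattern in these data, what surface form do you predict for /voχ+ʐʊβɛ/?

The data show regressive voicing assimilation: /s/ → [z] before /d͡z/; /x/ → [ɣ] before /v/; /s/ → [z] before /ɾ/; /x/ → [ɣ] before /ɾ/. In each pair only voicing changes, matching the following consonant, while place and manner stay constant.
/χ/ is a voiceless uvular fricative. The following trigger /ʐ/ is voiced, so /χ/ must become voiced as well.
Changing only its voicing to voiced gives [ʁ] — the voiced uvular fricative.

[voʁʐʊβɛ]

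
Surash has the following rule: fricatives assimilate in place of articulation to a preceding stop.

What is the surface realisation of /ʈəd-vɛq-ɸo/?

[ʈədzɛqχo]

The rule targets /v/ (voiced labiodental fricative), which sits after the trigger /d/ (alveolar).
The voiced alveolar fricative is [z], so /v/ → [z].
At the second juncture, /ɸ/ likewise becomes [χ] adjacent to /q/.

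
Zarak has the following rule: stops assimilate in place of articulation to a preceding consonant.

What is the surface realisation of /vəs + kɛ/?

/k/ is a voiceless velar stop. The preceding trigger /s/ is alveolar, so /k/ must become alveolar as well.
The voiceless alveolar stop is [t], so /k/ → [t].

[vəstɛ]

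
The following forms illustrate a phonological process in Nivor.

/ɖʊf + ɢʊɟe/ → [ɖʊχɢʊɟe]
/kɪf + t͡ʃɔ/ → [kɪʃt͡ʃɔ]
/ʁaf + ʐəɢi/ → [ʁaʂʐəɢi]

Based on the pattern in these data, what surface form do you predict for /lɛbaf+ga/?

[lɛbaxga]

The data show regressive place assimilation: /f/ → [χ] before /ɢ/; /f/ → [ʃ] before /t͡ʃ/; /f/ → [ʂ] before /ʐ/. In each pair only place changes, matching the following consonant, while manner and voice stay constant.
/f/ is a voiceless labiodental fricative. The following trigger /g/ is velar, so /f/ must become velar as well.
The voiceless velar fricative is [x], so /f/ → [x].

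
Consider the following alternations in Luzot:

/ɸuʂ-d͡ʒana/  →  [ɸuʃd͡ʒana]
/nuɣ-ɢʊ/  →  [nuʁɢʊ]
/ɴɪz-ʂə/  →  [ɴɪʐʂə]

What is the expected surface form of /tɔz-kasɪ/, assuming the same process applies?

The data show regressive place assimilation: /ʂ/ → [ʃ] before /d͡ʒ/; /ɣ/ → [ʁ] before /ɢ/; /z/ → [ʐ] before /ʂ/. In each pair only place changes, matching the following consonant, while manner and voice stay constant.
/z/ is a voiced alveolar fricative. The following trigger /k/ is velar, so /z/ must become velar as well.
A voiced velar fricative is [ɣ], so the surface segment is [ɣ].

[tɔɣkasɪ]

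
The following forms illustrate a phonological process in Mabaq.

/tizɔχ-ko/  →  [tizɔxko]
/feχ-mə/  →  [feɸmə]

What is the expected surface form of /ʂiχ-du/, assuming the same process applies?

[ʂisdu]

The data show regressive place assimilation: /χ/ → [x] before /k/; /χ/ → [ɸ] before /m/. In each pair only place changes, matching the following consonant, while manner and voice stay constant.
/χ/ is a voiceless uvular fricative. The following trigger /d/ is alveolar, so /χ/ must become alveolar as well.
The voiceless alveolar fricative is [s], so /χ/ → [s].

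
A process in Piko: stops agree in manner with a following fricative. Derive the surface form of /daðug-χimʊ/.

The rule targets /g/ (voiced velar stop), which sits before the trigger /χ/ (fricative).
A voiced velar fricative is [ɣ], so the surface segment is [ɣ].

[daðuɣχimʊ]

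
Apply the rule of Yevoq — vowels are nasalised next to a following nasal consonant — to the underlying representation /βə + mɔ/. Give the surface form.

/ə/ sits next to the nasal /m/ and is therefore nasalised to [ə̃].

[βə̃mɔ]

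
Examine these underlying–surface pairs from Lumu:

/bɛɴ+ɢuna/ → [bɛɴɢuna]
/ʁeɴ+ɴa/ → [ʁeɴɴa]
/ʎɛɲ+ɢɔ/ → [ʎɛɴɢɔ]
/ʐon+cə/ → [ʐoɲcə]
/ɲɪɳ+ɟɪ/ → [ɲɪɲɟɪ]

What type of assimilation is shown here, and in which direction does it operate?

Underlying /ɲ/ is realised as [ɴ] next to /ɢ/; /ɢ/ itself does not change.
/ɲ/ is palatal while /ɢ/ is uvular; the output [ɴ] is uvular, matching the trigger — so the feature that spreads is place.
Manner and voice are unchanged, so the assimilation is partial, not total.
The other alternating forms pattern the same way: /n/ → [ɲ] before /c/ (alveolar → palatal, matching palatal); /ɳ/ → [ɲ] before /ɟ/ (retroflex → palatal, matching palatal) — only place changes, and always toward the following segment.
No alternation appears in [bɛɴɢuna], [ʁeɴɴa]: there the adjacent consonants already agree in place (/ɴ/ and /ɢ/ are both uvular; /ɴ/ and /ɴ/ are both uvular), so these forms are consistent with the same rule.
The trigger is the following segment, so the direction is regressive (anticipatory).

regressive place assimilation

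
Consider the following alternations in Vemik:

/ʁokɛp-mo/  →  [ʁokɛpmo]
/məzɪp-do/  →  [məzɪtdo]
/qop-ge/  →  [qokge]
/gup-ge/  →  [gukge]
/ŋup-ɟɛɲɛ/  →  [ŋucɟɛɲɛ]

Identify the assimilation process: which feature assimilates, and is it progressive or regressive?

Underlying /p/ is realised as [t] next to /d/; /d/ itself does not change.
/p/ is bilabial while /d/ is alveolar; the output [t] is alveolar, matching the trigger — so the feature that spreads is place.
Manner and voice are unchanged, so the assimilation is partial, not total.
Checking the remaining alternations: /p/ → [k] before /g/ (bilabial → velar, matching velar); /p/ → [c] before /ɟ/ (bilabial → palatal, matching palatal) — only place changes, and always toward the following segment.
Nothing changes in [ʁokɛpmo]: there the adjacent consonants already agree in place (/p/ and /m/ are both bilabial), so this form is consistent with the same rule.
The trigger is the following segment, so the direction is regressive (anticipatory).

regressive place assimilation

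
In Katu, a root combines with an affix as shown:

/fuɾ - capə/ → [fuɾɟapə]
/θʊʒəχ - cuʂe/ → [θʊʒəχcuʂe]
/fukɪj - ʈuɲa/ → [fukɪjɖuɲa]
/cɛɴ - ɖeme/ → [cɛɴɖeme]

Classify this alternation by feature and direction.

progressive voicing assimilation

Underlying /c/ is realised as [ɟ] next to /ɾ/; /ɾ/ itself does not change.
/c/ is voiceless while /ɾ/ is voiced; the output [ɟ] is voiced, matching the trigger — so the feature that spreads is voicing.
Place and manner are unchanged, so the assimilation is partial, not total.
Checking the remaining alternation: /ʈ/ → [ɖ] after /j/ (voiceless → voiced, matching voiced) — only voicing changes, and always toward the preceding segment.
No alternation appears in [θʊʒəχcuʂe], [cɛɴɖeme]: there the adjacent consonants already agree in voicing (/c/ and /χ/ are both voiceless; /ɖ/ and /ɴ/ are both voiced), so these forms are consistent with the same rule.
The trigger is the preceding segment, so the direction is progressive (perseverative).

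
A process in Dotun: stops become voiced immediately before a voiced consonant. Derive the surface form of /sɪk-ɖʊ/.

The rule targets /k/ (voiceless velar stop), which sits before the trigger /ɖ/ (voiced).
A voiced velar stop is [g], so the surface segment is [g].

[sɪgɖʊ]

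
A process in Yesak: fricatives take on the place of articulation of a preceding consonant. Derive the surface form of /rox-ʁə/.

The rule targets /ʁ/ (voiced uvular fricative), which sits after the trigger /x/ (velar).
The voiced velar fricative is [ɣ], so /ʁ/ → [ɣ].

[roxɣə]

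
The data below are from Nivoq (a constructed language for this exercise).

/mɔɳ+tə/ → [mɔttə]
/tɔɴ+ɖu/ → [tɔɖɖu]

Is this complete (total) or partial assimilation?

total assimilation

Underlying /ɳ/ is realised as [t] next to /t/; /t/ itself does not change.
The output [t] is identical to the trigger /t/ — every feature (place, manner, voicing) has been copied — so this is total assimilation.
The other form behaves the same way: /ɴ/ → [ɖ] before /ɖ/ — in each case the output is a copy of the following consonant.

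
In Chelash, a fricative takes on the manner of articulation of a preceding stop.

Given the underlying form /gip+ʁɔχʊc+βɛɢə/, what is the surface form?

[gipɢɔχʊcbɛɢə]

The rule targets /ʁ/ (voiced uvular fricative), which sits after the trigger /p/ (stop).
Changing only its manner to stop gives [ɢ] — the voiced uvular stop.
The same rule applies at the second boundary: /β/ → [b] next to /c/.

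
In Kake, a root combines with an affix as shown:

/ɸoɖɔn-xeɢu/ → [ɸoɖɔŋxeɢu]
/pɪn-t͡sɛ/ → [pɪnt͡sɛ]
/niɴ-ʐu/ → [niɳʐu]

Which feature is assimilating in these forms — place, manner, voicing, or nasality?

Underlying /n/ is realised as [ŋ] next to /x/; /x/ itself does not change.
The change alveolar → velar matches the place of the following /x/, identifying this as place assimilation.
Checking the remaining alternation: /ɴ/ → [ɳ] before /ʐ/ (uvular → retroflex, matching retroflex) — only place changes, and always toward the following segment.
Nothing changes in [pɪnt͡sɛ]: there the adjacent consonants already agree in place (/n/ and /t͡s/ are both alveolar), so this form is consistent with the same rule.

place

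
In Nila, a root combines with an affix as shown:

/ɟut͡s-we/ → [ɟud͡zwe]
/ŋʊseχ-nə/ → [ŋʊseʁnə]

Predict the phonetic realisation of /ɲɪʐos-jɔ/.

[ɲɪʐozjɔ]

The data show regressive voicing assimilation: /t͡s/ → [d͡z] before /w/; /χ/ → [ʁ] before /n/. In each pair only voicing changes, matching the following consonant, while place and manner stay constant.
The rule targets /s/ (voiceless alveolar fricative), which sits before the trigger /j/ (voiced).
The voiced alveolar fricative is [z], so /s/ → [z].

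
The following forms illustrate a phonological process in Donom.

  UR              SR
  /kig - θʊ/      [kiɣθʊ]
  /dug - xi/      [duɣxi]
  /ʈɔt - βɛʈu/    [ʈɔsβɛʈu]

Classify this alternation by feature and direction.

regressive manner assimilation

The segment that alternates is /g/, which surfaces as [ɣ] when adjacent to /θ/.
The change stop → fricative matches the manner of the following /θ/, identifying this as manner assimilation.
Place and voice are unchanged, so the assimilation is partial, not total.
Checking the remaining alternations: /g/ → [ɣ] before /x/ (stop → fricative, matching a fricative); /t/ → [s] before /β/ (stop → fricative, matching a fricative) — only manner changes, and always toward the following segment.
The trigger is the following segment, so the direction is regressive (anticipatory).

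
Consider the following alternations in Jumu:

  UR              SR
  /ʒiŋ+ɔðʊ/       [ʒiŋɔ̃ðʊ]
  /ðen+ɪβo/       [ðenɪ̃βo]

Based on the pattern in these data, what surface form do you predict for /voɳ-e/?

[voɳẽ]

The data show progressive nasality assimilation (vowel nasalisation): /ɔ/ → [ɔ̃] after /ŋ/; /ɪ/ → [ɪ̃] after /n/ — a vowel is nasalised by an immediately preceding nasal consonant.
The vowel /e/ is adjacent to the preceding nasal /ɳ/, so it acquires [+nasal] and surfaces as [ẽ].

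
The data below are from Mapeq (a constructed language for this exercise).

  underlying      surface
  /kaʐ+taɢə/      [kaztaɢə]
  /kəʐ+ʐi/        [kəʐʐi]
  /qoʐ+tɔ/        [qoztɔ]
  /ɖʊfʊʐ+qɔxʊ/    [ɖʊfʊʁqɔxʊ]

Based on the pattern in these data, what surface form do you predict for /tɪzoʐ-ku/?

[tɪzoɣku]

The data show regressive place assimilation: /ʐ/ → [z] before /t/; /ʐ/ → [ʁ] before /q/. In each pair only place changes, matching the following consonant, while manner and voice stay constant.
No alternation appears in [kəʐʐi]: there the adjacent consonants already agree in place (/ʐ/ and /ʐ/ are both retroflex), so this form is consistent with the same rule.
/ʐ/ is a voiced retroflex fricative. The following trigger /k/ is velar, so /ʐ/ must become velar as well.
The voiced velar fricative is [ɣ], so /ʐ/ → [ɣ].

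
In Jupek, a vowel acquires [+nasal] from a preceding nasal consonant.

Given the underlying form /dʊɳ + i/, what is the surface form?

[dʊɳĩ]

The vowel /i/ is adjacent to the preceding nasal /ɳ/, so it acquires [+nasal] and surfaces as [ĩ].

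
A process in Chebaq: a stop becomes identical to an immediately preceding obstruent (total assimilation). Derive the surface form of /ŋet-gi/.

[ŋetti]

/g/ is the segment targeted by the rule; it sits immediately after /t/, so it assimilates completely and surfaces as [t].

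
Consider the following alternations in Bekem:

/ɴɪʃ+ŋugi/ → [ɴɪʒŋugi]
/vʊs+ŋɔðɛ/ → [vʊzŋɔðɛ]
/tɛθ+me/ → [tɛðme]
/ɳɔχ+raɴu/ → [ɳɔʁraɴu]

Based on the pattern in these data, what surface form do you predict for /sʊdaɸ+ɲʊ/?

[sʊdaβɲʊ]

The data show regressive voicing assimilation: /ʃ/ → [ʒ] before /ŋ/; /s/ → [z] before /ŋ/; /θ/ → [ð] before /m/; /χ/ → [ʁ] before /r/. In each pair only voicing changes, matching the following consonant, while place and manner stay constant.
The rule targets /ɸ/ (voiceless bilabial fricative), which sits before the trigger /ɲ/ (voiced).
Changing only its voicing to voiced gives [β] — the voiced bilabial fricative.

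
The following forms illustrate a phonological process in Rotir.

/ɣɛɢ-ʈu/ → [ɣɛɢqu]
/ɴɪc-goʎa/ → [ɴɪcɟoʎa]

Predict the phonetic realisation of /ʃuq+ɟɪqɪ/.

The data show progressive place assimilation: /ʈ/ → [q] after /ɢ/; /g/ → [ɟ] after /c/. In each pair only place changes, matching the preceding consonant, while manner and voice stay constant.
The rule targets /ɟ/ (voiced palatal stop), which sits after the trigger /q/ (uvular).
The voiced uvular stop is [ɢ], so /ɟ/ → [ɢ].

[ʃuqɢɪqɪ]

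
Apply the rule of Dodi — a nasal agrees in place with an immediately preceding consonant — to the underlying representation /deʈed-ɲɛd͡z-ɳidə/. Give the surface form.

[deʈednɛd͡znidə]

The rule targets /ɲ/ (voiced palatal nasal), which sits after the trigger /d/ (alveolar).
Changing only its place to alveolar gives [n] — the voiced alveolar nasal.
At the second juncture, /ɳ/ likewise becomes [n] adjacent to /d͡z/.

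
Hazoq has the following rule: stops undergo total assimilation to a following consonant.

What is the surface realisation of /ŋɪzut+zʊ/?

/t/ is the segment targeted by the rule; it sits immediately before /z/, so it assimilates completely and surfaces as [z].

[ŋɪzuzzʊ]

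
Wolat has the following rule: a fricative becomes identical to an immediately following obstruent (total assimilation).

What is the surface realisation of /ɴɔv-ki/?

[ɴɔkki]

/v/ is the segment targeted by the rule; it sits immediately before /k/, so it assimilates completely and surfaces as [k].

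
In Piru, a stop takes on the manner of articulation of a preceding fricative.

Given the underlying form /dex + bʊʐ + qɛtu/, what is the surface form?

[dexβʊʐχɛtu]

/b/ is a voiced bilabial stop. The preceding trigger /x/ is a fricative, so /b/ must become a fricative as well.
Changing only its manner to fricative gives [β] — the voiced bilabial fricative.
The same rule applies at the second boundary: /q/ → [χ] next to /ʐ/.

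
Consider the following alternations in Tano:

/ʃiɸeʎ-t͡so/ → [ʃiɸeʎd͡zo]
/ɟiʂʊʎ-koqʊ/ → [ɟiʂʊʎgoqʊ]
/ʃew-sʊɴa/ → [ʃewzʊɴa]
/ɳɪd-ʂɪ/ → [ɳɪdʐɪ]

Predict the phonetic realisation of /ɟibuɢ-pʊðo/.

[ɟibuɢbʊðo]

The data show progressive voicing assimilation: /t͡s/ → [d͡z] after /ʎ/; /k/ → [g] after /ʎ/; /s/ → [z] after /w/; /ʂ/ → [ʐ] after /d/. In each pair only voicing changes, matching the preceding consonant, while place and manner stay constant.
/p/ is a voiceless bilabial stop. The preceding trigger /ɢ/ is voiced, so /p/ must become voiced as well.
A voiced bilabial stop is [b], so the surface segment is [b].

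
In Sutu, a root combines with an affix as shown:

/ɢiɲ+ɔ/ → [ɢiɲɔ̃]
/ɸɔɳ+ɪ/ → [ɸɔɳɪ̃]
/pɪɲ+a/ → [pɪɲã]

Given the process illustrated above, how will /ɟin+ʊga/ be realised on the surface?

The data show progressive nasality assimilation (vowel nasalisation): /ɔ/ → [ɔ̃] after /ɲ/; /ɪ/ → [ɪ̃] after /ɳ/; /a/ → [ã] after /ɲ/ — a vowel is nasalised by an immediately preceding nasal consonant.
The vowel /ʊ/ is adjacent to the preceding nasal /n/, so it acquires [+nasal] and surfaces as [ʊ̃].

[ɟinʊ̃ga]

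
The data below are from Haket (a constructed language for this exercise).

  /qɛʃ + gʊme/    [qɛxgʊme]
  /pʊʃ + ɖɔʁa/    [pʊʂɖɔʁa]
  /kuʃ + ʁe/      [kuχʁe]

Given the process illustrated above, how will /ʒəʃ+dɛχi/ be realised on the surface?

[ʒəsdɛχi]

The data show regressive place assimilation: /ʃ/ → [x] before /g/; /ʃ/ → [ʂ] before /ɖ/; /ʃ/ → [χ] before /ʁ/. In each pair only place changes, matching the following consonant, while manner and voice stay constant.
/ʃ/ is a voiceless postalveolar fricative. The following trigger /d/ is alveolar, so /ʃ/ must become alveolar as well.
The voiceless alveolar fricative is [s], so /ʃ/ → [s].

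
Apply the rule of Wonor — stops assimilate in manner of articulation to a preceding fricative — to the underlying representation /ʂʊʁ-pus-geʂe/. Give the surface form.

/p/ is a voiceless bilabial stop. The preceding trigger /ʁ/ is a fricative, so /p/ must become a fricative as well.
A voiceless bilabial fricative is [ɸ], so the surface segment is [ɸ].
At the second juncture, /g/ likewise becomes [ɣ] adjacent to /s/.

[ʂʊʁɸusɣeʂe]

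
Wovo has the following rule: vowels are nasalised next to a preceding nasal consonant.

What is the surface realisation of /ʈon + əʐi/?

[ʈonə̃ʐi]

The vowel /ə/ is adjacent to the preceding nasal /n/, so it acquires [+nasal] and surfaces as [ə̃].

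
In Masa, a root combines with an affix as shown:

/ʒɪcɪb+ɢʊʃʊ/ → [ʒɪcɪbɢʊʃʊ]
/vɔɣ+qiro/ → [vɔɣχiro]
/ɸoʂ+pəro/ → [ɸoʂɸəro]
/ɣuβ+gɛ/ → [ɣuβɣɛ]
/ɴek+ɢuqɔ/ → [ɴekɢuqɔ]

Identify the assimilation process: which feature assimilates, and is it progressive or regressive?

Comparing underlying and surface forms, /q/ → [χ] is the alternation; the neighbouring /ɣ/ is constant.
The change stop → fricative matches the manner of the preceding /ɣ/, identifying this as manner assimilation.
Place and voice are unchanged, so the assimilation is partial, not total.
The other alternating forms pattern the same way: /p/ → [ɸ] after /ʂ/ (stop → fricative, matching a fricative); /g/ → [ɣ] after /β/ (stop → fricative, matching a fricative) — only manner changes, and always toward the preceding segment.
Nothing changes in [ʒɪcɪbɢʊʃʊ], [ɴekɢuqɔ]: there the adjacent consonants already agree in manner (/ɢ/ and /b/ are both stops; /ɢ/ and /k/ are both stops), so these forms are consistent with the same rule.
Since the segment that changes follows the conditioning segment, the assimilation is progressive.

progressive manner assimilation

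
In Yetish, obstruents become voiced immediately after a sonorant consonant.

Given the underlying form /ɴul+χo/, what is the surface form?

[ɴulʁo]

/χ/ is a voiceless uvular fricative. The preceding trigger /l/ is voiced, so /χ/ must become voiced as well.
The voiced uvular fricative is [ʁ], so /χ/ → [ʁ].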